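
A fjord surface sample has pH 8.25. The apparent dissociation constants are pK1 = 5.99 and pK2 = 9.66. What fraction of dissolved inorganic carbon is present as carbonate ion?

α₂ = 0.0373

α₂ = 1 / (1 + [H⁺]/K2 + [H⁺]²/(K1K2)) = 1 / (1 + 10^+1.41 + 10^-0.85)
   = 1 / (1 + 25.704 + 0.14125) = 1/26.845 = 0.03725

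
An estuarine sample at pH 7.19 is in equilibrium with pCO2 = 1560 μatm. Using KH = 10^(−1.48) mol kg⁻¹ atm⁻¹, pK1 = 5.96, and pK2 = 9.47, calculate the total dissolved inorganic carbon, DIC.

[CO2*] = KH · pCO2 = 10^(−1.48) × 1560×10^-6 = 5.166×10^-5 mol/kg
α₀ = 1/(1 + K1/[H⁺] + K1K2/[H⁺]²) = 1/(1 + 10^+1.23 + 10^-1.05) = 0.05534
DIC = [CO2*]/α₀ = 5.166×10^-5 / 0.05534 = 0.934 mmol/kg

DIC = 0.934 mmol/kg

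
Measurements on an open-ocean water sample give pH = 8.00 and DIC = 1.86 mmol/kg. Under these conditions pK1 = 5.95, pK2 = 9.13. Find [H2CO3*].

[CO2*] = 15.3 μmol/kg

α₀ = 1 / (1 + K1/[H⁺] + K1K2/[H⁺]²) = 1 / (1 + 10^+2.05 + 10^+0.92)
   = 1 / (1 + 112.20 + 8.3176) = 1/121.52 = 0.008229
[CO2*] = α₀ × DIC = 0.008229 × 1.86 = 0.0153 mmol/kg = 15.3 μmol/kg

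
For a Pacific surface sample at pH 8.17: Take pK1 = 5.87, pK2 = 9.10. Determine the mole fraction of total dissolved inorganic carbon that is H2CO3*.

α₀ = 0.00446

α₀ = 1 / (1 + K1/[H⁺] + K1K2/[H⁺]²) = 1 / (1 + 10^+2.30 + 10^+1.37)
   = 1 / (1 + 199.53 + 23.442) = 1/223.97 = 0.004465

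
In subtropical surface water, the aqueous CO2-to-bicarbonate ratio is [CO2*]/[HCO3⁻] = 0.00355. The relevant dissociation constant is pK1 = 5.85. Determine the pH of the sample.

From K1 = [H⁺][HCO3⁻]/[CO2*]:  pH = pK1 − log₁₀([CO2*]/[HCO3⁻])
log₁₀(0.00355) = -2.450
pH = 5.85 − (-2.450) = 8.30

pH = 8.30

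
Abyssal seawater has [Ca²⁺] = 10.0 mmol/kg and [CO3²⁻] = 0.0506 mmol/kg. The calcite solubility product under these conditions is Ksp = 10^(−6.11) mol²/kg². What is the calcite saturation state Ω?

Ksp = 10^(−6.11) = 7.762×10^-7
Ω = [Ca²⁺][CO3²⁻]/Ksp = (10.0×10^-3)(0.0506×10^-3) / 7.762×10^-7 = 0.652

Ω = 0.652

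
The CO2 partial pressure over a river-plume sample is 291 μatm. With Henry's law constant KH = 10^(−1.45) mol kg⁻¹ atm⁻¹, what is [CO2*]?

KH = 10^(−1.45) = 3.548×10^-2 mol kg⁻¹ atm⁻¹
[CO2*] = KH · pCO2 = 3.548×10^-2 × 291×10^-6 atm = 1.03×10^-5 mol/kg

[CO2*] = 10.3 μmol/kg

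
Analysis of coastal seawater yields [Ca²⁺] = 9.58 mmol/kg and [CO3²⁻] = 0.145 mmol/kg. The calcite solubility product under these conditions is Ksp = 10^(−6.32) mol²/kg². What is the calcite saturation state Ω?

Ksp = 10^(−6.32) = 4.786×10^-7
Ω = [Ca²⁺][CO3²⁻]/Ksp = (9.58×10^-3)(0.145×10^-3) / 4.786×10^-7 = 2.90

Ω = 2.90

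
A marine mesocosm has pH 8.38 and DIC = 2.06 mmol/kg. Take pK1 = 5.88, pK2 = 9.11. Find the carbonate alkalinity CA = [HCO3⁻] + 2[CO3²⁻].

CA = [HCO3⁻] + 2[CO3²⁻] = (α₁ + 2α₂)·DIC
At pH 8.38: [H⁺]/K1 = 10^-2.50 = 0.0031623, K2/[H⁺] = 10^-0.73 = 0.18621
α₁ = 1/(1 + 0.0031623 + 0.18621) = 1/1.1894 = 0.8408; α₂ = α₁·K2/[H⁺] = 0.1566
α₁ + 2α₂ = 1.1539
CA = 1.1539 × 2.06 = 2.38 mmol/kg

CA = 2.38 mmol/kg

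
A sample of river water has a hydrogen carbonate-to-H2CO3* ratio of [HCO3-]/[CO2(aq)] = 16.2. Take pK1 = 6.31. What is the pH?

From K1 = [H⁺][HCO3-]/[CO2(aq)]:  pH = pK1 + log₁₀([HCO3-]/[CO2(aq)])
log₁₀(16.2) = +1.210
pH = 6.31 + (+1.210) = 7.52

pH = 7.52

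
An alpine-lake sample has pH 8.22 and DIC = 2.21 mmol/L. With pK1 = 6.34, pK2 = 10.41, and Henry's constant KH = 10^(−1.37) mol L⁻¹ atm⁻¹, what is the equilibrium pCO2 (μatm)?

pCO2 = 670 μatm

α₀ = 1 / (1 + K1/[H⁺] + K1K2/[H⁺]²) = 1 / (1 + 10^+1.88 + 10^-0.31)
   = 1 / (1 + 75.858 + 0.48978) = 1/77.348 = 0.01293
[CO2*] = α₀ × DIC = 0.01293 × 2.21 = 0.02857 mmol/L
pCO2 = [CO2*]/KH = 2.857×10^-5 / 4.266×10^-2 = 670 μatm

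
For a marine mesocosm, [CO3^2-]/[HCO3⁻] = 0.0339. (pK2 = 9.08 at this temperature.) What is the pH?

From K2 = [H⁺][CO3^2-]/[HCO3⁻]:  pH = pK2 + log₁₀([CO3^2-]/[HCO3⁻])
log₁₀(0.0339) = -1.470
pH = 9.08 + (-1.470) = 7.61

pH = 7.61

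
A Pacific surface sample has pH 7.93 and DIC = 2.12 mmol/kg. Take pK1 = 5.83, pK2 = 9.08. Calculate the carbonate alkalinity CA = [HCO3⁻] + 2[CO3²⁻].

CA = 2.24 mmol/kg

CA = [HCO3⁻] + 2[CO3²⁻] = (α₁ + 2α₂)·DIC
At pH 7.93: [H⁺]/K1 = 10^-2.10 = 0.0079433, K2/[H⁺] = 10^-1.15 = 0.070795
α₁ = 1/(1 + 0.0079433 + 0.070795) = 1/1.0787 = 0.9270; α₂ = α₁·K2/[H⁺] = 0.06563
α₁ + 2α₂ = 1.0583
CA = 1.0583 × 2.12 = 2.24 mmol/kg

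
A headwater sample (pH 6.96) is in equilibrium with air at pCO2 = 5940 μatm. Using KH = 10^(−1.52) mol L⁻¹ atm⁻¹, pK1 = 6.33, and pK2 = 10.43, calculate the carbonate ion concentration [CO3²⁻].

[CO3²⁻] = 0.259 μmol/L

[CO2*] = KH · pCO2 = 10^(−1.52) × 5940×10^-6 = 1.794×10^-4 mol/L
α₀ = 1/(1 + K1/[H⁺] + K1K2/[H⁺]²) = 1/(1 + 10^+0.63 + 10^-2.84) = 0.1899
DIC = [CO2*]/α₀ = 1.794×10^-4 / 0.1899 = 0.9449 mmol/L
[CO3²⁻] = α₂·DIC; α₂ = 0.0002744, so [CO3²⁻] = 0.0002744 × 0.9449 = 0.000259 mmol/L = 0.259 μmol/L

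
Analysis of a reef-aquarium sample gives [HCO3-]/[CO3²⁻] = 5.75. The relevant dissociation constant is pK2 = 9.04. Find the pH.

From K2 = [H⁺][CO3²⁻]/[HCO3-]:  pH = pK2 − log₁₀([HCO3-]/[CO3²⁻])
log₁₀(5.75) = +0.760
pH = 9.04 − (+0.760) = 8.28

pH = 8.28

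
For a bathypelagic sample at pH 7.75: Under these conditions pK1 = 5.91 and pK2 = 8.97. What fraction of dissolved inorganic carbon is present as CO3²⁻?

α₂ = 1 / (1 + [H⁺]/K2 + [H⁺]²/(K1K2)) = 1 / (1 + 10^+1.22 + 10^-0.62)
   = 1 / (1 + 16.596 + 0.23988) = 1/17.836 = 0.05607

α₂ = 0.0561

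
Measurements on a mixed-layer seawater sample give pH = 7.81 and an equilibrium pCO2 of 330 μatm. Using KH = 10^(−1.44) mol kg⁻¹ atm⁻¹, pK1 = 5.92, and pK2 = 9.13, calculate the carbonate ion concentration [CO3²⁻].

[CO2*] = KH · pCO2 = 10^(−1.44) × 330×10^-6 = 1.198×10^-5 mol/kg
α₀ = 1/(1 + K1/[H⁺] + K1K2/[H⁺]²) = 1/(1 + 10^+1.89 + 10^+0.57) = 0.01214
DIC = [CO2*]/α₀ = 1.198×10^-5 / 0.01214 = 0.9866 mmol/kg
[CO3²⁻] = α₂·DIC; α₂ = 0.04512, so [CO3²⁻] = 0.04512 × 0.9866 = 0.0445 mmol/kg

[CO3²⁻] = 0.0445 mmol/kg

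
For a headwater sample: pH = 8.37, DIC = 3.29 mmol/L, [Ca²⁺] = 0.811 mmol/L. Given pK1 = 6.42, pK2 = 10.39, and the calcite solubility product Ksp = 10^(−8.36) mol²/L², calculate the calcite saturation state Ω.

α₂ = 1 / (1 + [H⁺]/K2 + [H⁺]²/(K1K2)) = 1 / (1 + 10^+2.02 + 10^+0.07)
   = 1 / (1 + 104.71 + 1.1749) = 1/106.89 = 0.009356
[CO3²⁻] = α₂ × DIC = 0.009356 × 3.29 = 0.03078 mmol/L
Ksp = 10^(−8.36) = 4.365×10^-9
Ω = [Ca²⁺][CO3²⁻]/Ksp = (0.811×10^-3)(3.078×10^-5) / 4.365×10^-9 = 5.72

Ω = 5.72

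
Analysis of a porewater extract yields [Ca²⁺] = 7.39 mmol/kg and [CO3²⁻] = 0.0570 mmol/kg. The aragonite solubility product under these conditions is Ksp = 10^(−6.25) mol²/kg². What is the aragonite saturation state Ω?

Ω = 0.749

Ksp = 10^(−6.25) = 5.623×10^-7
Ω = [Ca²⁺][CO3²⁻]/Ksp = (7.39×10^-3)(0.0570×10^-3) / 5.623×10^-7 = 0.749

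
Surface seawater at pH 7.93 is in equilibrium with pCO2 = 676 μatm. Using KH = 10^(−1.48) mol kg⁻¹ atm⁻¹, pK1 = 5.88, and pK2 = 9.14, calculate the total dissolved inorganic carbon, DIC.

DIC = 2.69 mmol/kg

[CO2*] = KH · pCO2 = 10^(−1.48) × 676×10^-6 = 2.238×10^-5 mol/kg
α₀ = 1/(1 + K1/[H⁺] + K1K2/[H⁺]²) = 1/(1 + 10^+2.05 + 10^+0.84) = 0.008325
DIC = [CO2*]/α₀ = 2.238×10^-5 / 0.008325 = 2.69 mmol/kg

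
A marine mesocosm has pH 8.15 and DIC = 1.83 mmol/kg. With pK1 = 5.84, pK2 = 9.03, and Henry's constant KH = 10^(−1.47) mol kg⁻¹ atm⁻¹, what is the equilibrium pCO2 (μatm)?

α₀ = 1 / (1 + K1/[H⁺] + K1K2/[H⁺]²) = 1 / (1 + 10^+2.31 + 10^+1.43)
   = 1 / (1 + 204.17 + 26.915) = 1/232.09 = 0.004309
[CO2*] = α₀ × DIC = 0.004309 × 1.83 = 0.007885 mmol/kg = 7.885 μmol/kg
pCO2 = [CO2*]/KH = 7.885×10^-6 / 3.388×10^-2 = 233 μatm

pCO2 = 233 μatm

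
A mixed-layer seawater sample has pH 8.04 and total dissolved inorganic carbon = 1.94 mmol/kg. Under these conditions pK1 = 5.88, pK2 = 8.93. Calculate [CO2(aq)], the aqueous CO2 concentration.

α₀ = 1 / (1 + K1/[H⁺] + K1K2/[H⁺]²) = 1 / (1 + 10^+2.16 + 10^+1.27)
   = 1 / (1 + 144.54 + 18.621) = 1/164.16 = 0.006091
[CO2*] = α₀ × DIC = 0.006091 × 1.94 = 0.0118 mmol/kg = 11.8 μmol/kg

[CO2*] = 11.8 μmol/kg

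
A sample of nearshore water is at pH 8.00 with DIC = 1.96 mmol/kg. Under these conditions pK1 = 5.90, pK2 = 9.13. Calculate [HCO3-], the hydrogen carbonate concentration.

α₁ = 1 / (1 + [H⁺]/K1 + K2/[H⁺]) = 1 / (1 + 10^-2.10 + 10^-1.13)
   = 1 / (1 + 0.0079433 + 0.074131) = 1/1.0821 = 0.9242
[HCO3⁻] = α₁ × DIC = 0.9242 × 1.96 = 1.81 mmol/kg

[HCO3⁻] = 1.81 mmol/kg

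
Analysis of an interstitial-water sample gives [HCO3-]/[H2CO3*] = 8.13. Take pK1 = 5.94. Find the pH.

From K1 = [H⁺][HCO3-]/[H2CO3*]:  pH = pK1 + log₁₀([HCO3-]/[H2CO3*])
log₁₀(8.13) = +0.910
pH = 5.94 + (+0.910) = 6.85

pH = 6.85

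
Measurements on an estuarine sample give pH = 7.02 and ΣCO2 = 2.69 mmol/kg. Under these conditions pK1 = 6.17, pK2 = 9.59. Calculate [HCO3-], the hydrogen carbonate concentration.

[HCO3⁻] = 2.35 mmol/kg

α₁ = 1 / (1 + [H⁺]/K1 + K2/[H⁺]) = 1 / (1 + 10^-0.85 + 10^-2.57)
   = 1 / (1 + 0.14125 + 0.0026915) = 1/1.1439 = 0.8742
[HCO3⁻] = α₁ × DIC = 0.8742 × 2.69 = 2.35 mmol/kg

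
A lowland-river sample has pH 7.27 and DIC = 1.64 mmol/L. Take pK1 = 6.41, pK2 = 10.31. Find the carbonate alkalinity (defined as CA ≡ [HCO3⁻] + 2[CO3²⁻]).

CA = 1.44 mmol/L

CA = [HCO3⁻] + 2[CO3²⁻] = (α₁ + 2α₂)·DIC
At pH 7.27: [H⁺]/K1 = 10^-0.86 = 0.13804, K2/[H⁺] = 10^-3.04 = 0.00091201
α₁ = 1/(1 + 0.13804 + 0.00091201) = 1/1.1390 = 0.8780; α₂ = α₁·K2/[H⁺] = 0.0008007
α₁ + 2α₂ = 0.8796
CA = 0.8796 × 1.64 = 1.44 mmol/L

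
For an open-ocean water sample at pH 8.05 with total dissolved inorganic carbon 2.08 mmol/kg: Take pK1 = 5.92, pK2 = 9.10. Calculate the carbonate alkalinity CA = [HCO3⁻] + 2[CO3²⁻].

CA = [HCO3⁻] + 2[CO3²⁻] = (α₁ + 2α₂)·DIC
At pH 8.05: [H⁺]/K1 = 10^-2.13 = 0.0074131, K2/[H⁺] = 10^-1.05 = 0.089125
α₁ = 1/(1 + 0.0074131 + 0.089125) = 1/1.0965 = 0.9120; α₂ = α₁·K2/[H⁺] = 0.08128
α₁ + 2α₂ = 1.0745
CA = 1.0745 × 2.08 = 2.23 mmol/kg

CA = 2.23 mmol/kg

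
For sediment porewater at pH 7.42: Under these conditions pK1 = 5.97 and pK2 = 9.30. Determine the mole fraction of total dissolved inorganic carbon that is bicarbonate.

α₁ = 1 / (1 + [H⁺]/K1 + K2/[H⁺]) = 1 / (1 + 10^-1.45 + 10^-1.88)
   = 1 / (1 + 0.035481 + 0.013183) = 1/1.0487 = 0.9536

α₁ = 0.954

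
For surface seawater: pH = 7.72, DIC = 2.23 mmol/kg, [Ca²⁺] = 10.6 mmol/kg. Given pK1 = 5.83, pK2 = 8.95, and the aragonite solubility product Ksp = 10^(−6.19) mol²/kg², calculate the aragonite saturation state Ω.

α₂ = 1 / (1 + [H⁺]/K2 + [H⁺]²/(K1K2)) = 1 / (1 + 10^+1.23 + 10^-0.66)
   = 1 / (1 + 16.982 + 0.21878) = 1/18.201 = 0.05494
[CO3²⁻] = α₂ × DIC = 0.05494 × 2.23 = 0.1225 mmol/kg
Ksp = 10^(−6.19) = 6.457×10^-7
Ω = [Ca²⁺][CO3²⁻]/Ksp = (10.6×10^-3)(1.225×10^-4) / 6.457×10^-7 = 2.01

Ω = 2.01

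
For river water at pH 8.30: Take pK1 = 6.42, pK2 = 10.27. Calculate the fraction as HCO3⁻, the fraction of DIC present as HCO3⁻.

α₁ = 1 / (1 + [H⁺]/K1 + K2/[H⁺]) = 1 / (1 + 10^-1.88 + 10^-1.97)
   = 1 / (1 + 0.013183 + 0.010715) = 1/1.0239 = 0.9767

α₁ = 0.977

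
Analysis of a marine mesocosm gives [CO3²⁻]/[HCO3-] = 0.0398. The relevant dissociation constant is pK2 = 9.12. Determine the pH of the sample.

From K2 = [H⁺][CO3²⁻]/[HCO3-]:  pH = pK2 + log₁₀([CO3²⁻]/[HCO3-])
log₁₀(0.0398) = -1.400
pH = 9.12 + (-1.400) = 7.72

pH = 7.72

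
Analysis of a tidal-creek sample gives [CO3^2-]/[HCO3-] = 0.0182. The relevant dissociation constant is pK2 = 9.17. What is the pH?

pH = 7.43

From K2 = [H⁺][CO3^2-]/[HCO3-]:  pH = pK2 + log₁₀([CO3^2-]/[HCO3-])
log₁₀(0.0182) = -1.740
pH = 9.17 + (-1.740) = 7.43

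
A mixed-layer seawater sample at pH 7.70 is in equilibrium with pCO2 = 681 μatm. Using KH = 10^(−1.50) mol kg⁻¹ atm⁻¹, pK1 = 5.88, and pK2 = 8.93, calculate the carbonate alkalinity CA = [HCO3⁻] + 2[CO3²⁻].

CA = 1.59 mmol/kg

[CO2*] = KH · pCO2 = 10^(−1.50) × 681×10^-6 = 2.154×10^-5 mol/kg
α₀ = 1/(1 + K1/[H⁺] + K1K2/[H⁺]²) = 1/(1 + 10^+1.82 + 10^+0.59) = 0.01409
DIC = [CO2*]/α₀ = 2.154×10^-5 / 0.01409 = 1.528 mmol/kg
CA = (α₁ + 2α₂)·DIC = (0.9311 + 2×0.05483) × 1.528 = 1.59 mmol/kg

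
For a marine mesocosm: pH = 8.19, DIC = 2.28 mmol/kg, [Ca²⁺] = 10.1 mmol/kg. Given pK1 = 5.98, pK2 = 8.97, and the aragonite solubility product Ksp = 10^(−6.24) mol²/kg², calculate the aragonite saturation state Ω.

Ω = 5.67

α₂ = 1 / (1 + [H⁺]/K2 + [H⁺]²/(K1K2)) = 1 / (1 + 10^+0.78 + 10^-1.43)
   = 1 / (1 + 6.0256 + 0.037154) = 1/7.0627 = 0.1416
[CO3²⁻] = α₂ × DIC = 0.1416 × 2.28 = 0.3228 mmol/kg
Ksp = 10^(−6.24) = 5.754×10^-7
Ω = [Ca²⁺][CO3²⁻]/Ksp = (10.1×10^-3)(3.228×10^-4) / 5.754×10^-7 = 5.67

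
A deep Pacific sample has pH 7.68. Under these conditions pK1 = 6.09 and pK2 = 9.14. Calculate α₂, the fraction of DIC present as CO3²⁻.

α₂ = 0.0327

α₂ = 1 / (1 + [H⁺]/K2 + [H⁺]²/(K1K2)) = 1 / (1 + 10^+1.46 + 10^-0.13)
   = 1 / (1 + 28.840 + 0.74131) = 1/30.582 = 0.03270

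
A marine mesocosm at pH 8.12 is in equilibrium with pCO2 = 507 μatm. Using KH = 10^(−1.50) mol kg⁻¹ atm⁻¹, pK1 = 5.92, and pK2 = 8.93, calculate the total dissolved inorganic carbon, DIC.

DIC = 2.95 mmol/kg

[CO2*] = KH · pCO2 = 10^(−1.50) × 507×10^-6 = 1.603×10^-5 mol/kg
α₀ = 1/(1 + K1/[H⁺] + K1K2/[H⁺]²) = 1/(1 + 10^+2.20 + 10^+1.39) = 0.005434
DIC = [CO2*]/α₀ = 1.603×10^-5 / 0.005434 = 2.95 mmol/kg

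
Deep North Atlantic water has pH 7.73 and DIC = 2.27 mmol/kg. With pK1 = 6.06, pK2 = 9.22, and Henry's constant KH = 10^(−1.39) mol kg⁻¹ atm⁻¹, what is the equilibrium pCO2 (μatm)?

pCO2 = 1130 μatm

α₀ = 1 / (1 + K1/[H⁺] + K1K2/[H⁺]²) = 1 / (1 + 10^+1.67 + 10^+0.18)
   = 1 / (1 + 46.774 + 1.5136) = 1/49.287 = 0.02029
[CO2*] = α₀ × DIC = 0.02029 × 2.27 = 0.04606 mmol/kg
pCO2 = [CO2*]/KH = 4.606×10^-5 / 4.074×10^-2 = 1130 μatm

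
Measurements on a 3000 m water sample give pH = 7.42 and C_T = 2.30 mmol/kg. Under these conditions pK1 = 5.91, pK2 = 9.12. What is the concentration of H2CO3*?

α₀ = 1 / (1 + K1/[H⁺] + K1K2/[H⁺]²) = 1 / (1 + 10^+1.51 + 10^-0.19)
   = 1 / (1 + 32.359 + 0.64565) = 1/34.005 = 0.02941
[CO2*] = α₀ × DIC = 0.02941 × 2.30 = 0.0676 mmol/kg

[CO2*] = 0.0676 mmol/kg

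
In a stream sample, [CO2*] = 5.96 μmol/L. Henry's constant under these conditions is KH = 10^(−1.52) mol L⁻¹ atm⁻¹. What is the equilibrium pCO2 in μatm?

KH = 10^(−1.52) = 3.020×10^-2 mol L⁻¹ atm⁻¹
pCO2 = [CO2*]/KH = 5.96×10^-6 / 3.020×10^-2 = 1.97×10^-4 atm = 197 μatm

pCO2 = 197 μatm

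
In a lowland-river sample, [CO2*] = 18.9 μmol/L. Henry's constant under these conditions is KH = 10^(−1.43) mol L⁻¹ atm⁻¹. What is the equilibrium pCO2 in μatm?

pCO2 = 509 μatm

KH = 10^(−1.43) = 3.715×10^-2 mol L⁻¹ atm⁻¹
pCO2 = [CO2*]/KH = 18.9×10^-6 / 3.715×10^-2 = 5.09×10^-4 atm = 509 μatm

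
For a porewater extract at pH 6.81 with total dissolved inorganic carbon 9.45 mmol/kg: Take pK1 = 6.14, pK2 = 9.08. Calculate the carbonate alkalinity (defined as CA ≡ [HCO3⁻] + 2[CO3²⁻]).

CA = 7.83 mmol/kg

CA = [HCO3⁻] + 2[CO3²⁻] = (α₁ + 2α₂)·DIC
At pH 6.81: [H⁺]/K1 = 10^-0.67 = 0.21380, K2/[H⁺] = 10^-2.27 = 0.0053703
α₁ = 1/(1 + 0.21380 + 0.0053703) = 1/1.2192 = 0.8202; α₂ = α₁·K2/[H⁺] = 0.004405
α₁ + 2α₂ = 0.8290
CA = 0.8290 × 9.45 = 7.83 mmol/kg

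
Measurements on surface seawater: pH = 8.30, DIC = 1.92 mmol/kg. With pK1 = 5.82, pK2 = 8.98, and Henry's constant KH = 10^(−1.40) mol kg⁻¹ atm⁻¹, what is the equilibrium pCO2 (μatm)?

α₀ = 1 / (1 + K1/[H⁺] + K1K2/[H⁺]²) = 1 / (1 + 10^+2.48 + 10^+1.80)
   = 1 / (1 + 302.00 + 63.096) = 1/366.09 = 0.002732
[CO2*] = α₀ × DIC = 0.002732 × 1.92 = 0.005245 mmol/kg = 5.245 μmol/kg
pCO2 = [CO2*]/KH = 5.245×10^-6 / 3.981×10^-2 = 132 μatm

pCO2 = 132 μatm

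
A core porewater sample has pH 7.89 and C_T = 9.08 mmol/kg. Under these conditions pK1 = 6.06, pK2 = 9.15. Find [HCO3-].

[HCO3⁻] = 8.49 mmol/kg

α₁ = 1 / (1 + [H⁺]/K1 + K2/[H⁺]) = 1 / (1 + 10^-1.83 + 10^-1.26)
   = 1 / (1 + 0.014791 + 0.054954) = 1/1.0697 = 0.9348
[HCO3⁻] = α₁ × DIC = 0.9348 × 9.08 = 8.49 mmol/kg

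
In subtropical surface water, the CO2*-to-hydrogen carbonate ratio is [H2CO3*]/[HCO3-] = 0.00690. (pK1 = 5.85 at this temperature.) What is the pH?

From K1 = [H⁺][HCO3-]/[H2CO3*]:  pH = pK1 − log₁₀([H2CO3*]/[HCO3-])
log₁₀(0.00690) = -2.161
pH = 5.85 − (-2.161) = 8.01

pH = 8.01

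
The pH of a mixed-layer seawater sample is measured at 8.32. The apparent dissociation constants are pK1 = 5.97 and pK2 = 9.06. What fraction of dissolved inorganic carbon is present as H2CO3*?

α₀ = 0.00376

α₀ = 1 / (1 + K1/[H⁺] + K1K2/[H⁺]²) = 1 / (1 + 10^+2.35 + 10^+1.61)
   = 1 / (1 + 223.87 + 40.738) = 1/265.61 = 0.003765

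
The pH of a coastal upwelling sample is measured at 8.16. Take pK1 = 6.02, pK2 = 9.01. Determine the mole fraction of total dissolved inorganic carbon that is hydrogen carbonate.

α₁ = 1 / (1 + [H⁺]/K1 + K2/[H⁺]) = 1 / (1 + 10^-2.14 + 10^-0.85)
   = 1 / (1 + 0.0072444 + 0.14125) = 1/1.1485 = 0.8707

α₁ = 0.871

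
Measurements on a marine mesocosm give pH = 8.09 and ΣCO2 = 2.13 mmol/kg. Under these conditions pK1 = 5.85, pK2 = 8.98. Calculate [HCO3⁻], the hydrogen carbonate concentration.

α₁ = 1 / (1 + [H⁺]/K1 + K2/[H⁺]) = 1 / (1 + 10^-2.24 + 10^-0.89)
   = 1 / (1 + 0.0057544 + 0.12882) = 1/1.1346 = 0.8814
[HCO3⁻] = α₁ × DIC = 0.8814 × 2.13 = 1.88 mmol/kg

[HCO3⁻] = 1.88 mmol/kg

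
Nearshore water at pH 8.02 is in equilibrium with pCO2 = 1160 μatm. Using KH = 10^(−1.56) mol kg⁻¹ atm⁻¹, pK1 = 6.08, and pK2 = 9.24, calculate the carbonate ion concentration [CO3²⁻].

[CO2*] = KH · pCO2 = 10^(−1.56) × 1160×10^-6 = 3.195×10^-5 mol/kg
α₀ = 1/(1 + K1/[H⁺] + K1K2/[H⁺]²) = 1/(1 + 10^+1.94 + 10^+0.72) = 0.01071
DIC = [CO2*]/α₀ = 3.195×10^-5 / 0.01071 = 2.982 mmol/kg
[CO3²⁻] = α₂·DIC; α₂ = 0.05622, so [CO3²⁻] = 0.05622 × 2.982 = 0.168 mmol/kg

[CO3²⁻] = 0.168 mmol/kg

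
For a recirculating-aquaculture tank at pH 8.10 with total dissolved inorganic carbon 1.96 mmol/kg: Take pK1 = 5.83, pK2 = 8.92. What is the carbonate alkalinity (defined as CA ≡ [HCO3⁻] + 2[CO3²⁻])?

CA = 2.21 mmol/kg

CA = [HCO3⁻] + 2[CO3²⁻] = (α₁ + 2α₂)·DIC
At pH 8.10: [H⁺]/K1 = 10^-2.27 = 0.0053703, K2/[H⁺] = 10^-0.82 = 0.15136
α₁ = 1/(1 + 0.0053703 + 0.15136) = 1/1.1567 = 0.8645; α₂ = α₁·K2/[H⁺] = 0.1308
α₁ + 2α₂ = 1.1262
CA = 1.1262 × 1.96 = 2.21 mmol/kg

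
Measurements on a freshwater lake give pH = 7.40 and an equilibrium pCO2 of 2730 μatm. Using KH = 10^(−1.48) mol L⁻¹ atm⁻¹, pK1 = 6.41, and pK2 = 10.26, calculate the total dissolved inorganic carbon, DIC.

[CO2*] = KH · pCO2 = 10^(−1.48) × 2730×10^-6 = 9.040×10^-5 mol/L
α₀ = 1/(1 + K1/[H⁺] + K1K2/[H⁺]²) = 1/(1 + 10^+0.99 + 10^-1.87) = 0.09271
DIC = [CO2*]/α₀ = 9.040×10^-5 / 0.09271 = 0.975 mmol/L

DIC = 0.975 mmol/L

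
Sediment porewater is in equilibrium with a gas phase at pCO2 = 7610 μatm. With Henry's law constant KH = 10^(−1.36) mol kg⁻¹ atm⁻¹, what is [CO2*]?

[CO2*] = 332 μmol/kg

KH = 10^(−1.36) = 4.365×10^-2 mol kg⁻¹ atm⁻¹
[CO2*] = KH · pCO2 = 4.365×10^-2 × 7610×10^-6 atm = 3.32×10^-4 mol/kg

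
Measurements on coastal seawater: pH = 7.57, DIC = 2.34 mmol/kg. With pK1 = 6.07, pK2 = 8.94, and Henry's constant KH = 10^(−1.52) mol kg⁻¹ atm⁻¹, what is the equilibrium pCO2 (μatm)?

pCO2 = 2280 μatm

α₀ = 1 / (1 + K1/[H⁺] + K1K2/[H⁺]²) = 1 / (1 + 10^+1.50 + 10^+0.13)
   = 1 / (1 + 31.623 + 1.3490) = 1/33.972 = 0.02944
[CO2*] = α₀ × DIC = 0.02944 × 2.34 = 0.06888 mmol/kg
pCO2 = [CO2*]/KH = 6.888×10^-5 / 3.020×10^-2 = 2280 μatm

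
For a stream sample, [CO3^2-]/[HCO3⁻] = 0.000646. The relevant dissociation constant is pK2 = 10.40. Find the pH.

From K2 = [H⁺][CO3^2-]/[HCO3⁻]:  pH = pK2 + log₁₀([CO3^2-]/[HCO3⁻])
log₁₀(0.000646) = -3.190
pH = 10.40 + (-3.190) = 7.21

pH = 7.21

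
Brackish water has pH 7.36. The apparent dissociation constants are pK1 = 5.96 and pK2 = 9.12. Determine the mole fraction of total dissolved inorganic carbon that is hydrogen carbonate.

α₁ = 1 / (1 + [H⁺]/K1 + K2/[H⁺]) = 1 / (1 + 10^-1.40 + 10^-1.76)
   = 1 / (1 + 0.039811 + 0.017378) = 1/1.0572 = 0.9459

α₁ = 0.946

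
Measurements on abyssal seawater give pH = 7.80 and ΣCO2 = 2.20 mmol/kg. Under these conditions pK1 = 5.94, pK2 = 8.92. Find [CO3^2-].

[CO3²⁻] = 0.153 mmol/kg

α₂ = 1 / (1 + [H⁺]/K2 + [H⁺]²/(K1K2)) = 1 / (1 + 10^+1.12 + 10^-0.74)
   = 1 / (1 + 13.183 + 0.18197) = 1/14.365 = 0.06962
[CO3²⁻] = α₂ × DIC = 0.06962 × 2.20 = 0.153 mmol/kg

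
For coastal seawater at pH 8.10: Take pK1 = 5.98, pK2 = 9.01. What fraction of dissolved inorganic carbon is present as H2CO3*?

α₀ = 1 / (1 + K1/[H⁺] + K1K2/[H⁺]²) = 1 / (1 + 10^+2.12 + 10^+1.21)
   = 1 / (1 + 131.83 + 16.218) = 1/149.04 = 0.006709

α₀ = 0.00671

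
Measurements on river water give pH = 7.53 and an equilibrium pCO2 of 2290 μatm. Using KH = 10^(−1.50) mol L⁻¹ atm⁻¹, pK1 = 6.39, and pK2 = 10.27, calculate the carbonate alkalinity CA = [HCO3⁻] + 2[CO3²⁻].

[CO2*] = KH · pCO2 = 10^(−1.50) × 2290×10^-6 = 7.242×10^-5 mol/L
α₀ = 1/(1 + K1/[H⁺] + K1K2/[H⁺]²) = 1/(1 + 10^+1.14 + 10^-1.60) = 0.06744
DIC = [CO2*]/α₀ = 7.242×10^-5 / 0.06744 = 1.074 mmol/L
CA = (α₁ + 2α₂)·DIC = (0.9309 + 2×0.001694) × 1.074 = 1.00 mmol/L

CA = 1.00 mmol/L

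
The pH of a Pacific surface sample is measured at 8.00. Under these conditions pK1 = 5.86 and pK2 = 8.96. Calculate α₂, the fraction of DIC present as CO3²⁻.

α₂ = 0.0982

α₂ = 1 / (1 + [H⁺]/K2 + [H⁺]²/(K1K2)) = 1 / (1 + 10^+0.96 + 10^-1.18)
   = 1 / (1 + 9.1201 + 0.066069) = 1/10.186 = 0.09817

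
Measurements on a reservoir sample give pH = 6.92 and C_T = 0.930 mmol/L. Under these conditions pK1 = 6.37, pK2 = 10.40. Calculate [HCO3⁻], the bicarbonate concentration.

[HCO3⁻] = 0.725 mmol/L

α₁ = 1 / (1 + [H⁺]/K1 + K2/[H⁺]) = 1 / (1 + 10^-0.55 + 10^-3.48)
   = 1 / (1 + 0.28184 + 0.00033113) = 1/1.2822 = 0.7799
[HCO3⁻] = α₁ × DIC = 0.7799 × 0.930 = 0.725 mmol/L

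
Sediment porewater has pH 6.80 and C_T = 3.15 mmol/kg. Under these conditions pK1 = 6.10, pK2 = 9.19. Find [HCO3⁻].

α₁ = 1 / (1 + [H⁺]/K1 + K2/[H⁺]) = 1 / (1 + 10^-0.70 + 10^-2.39)
   = 1 / (1 + 0.19953 + 0.0040738) = 1/1.2036 = 0.8308
[HCO3⁻] = α₁ × DIC = 0.8308 × 3.15 = 2.62 mmol/kg

[HCO3⁻] = 2.62 mmol/kg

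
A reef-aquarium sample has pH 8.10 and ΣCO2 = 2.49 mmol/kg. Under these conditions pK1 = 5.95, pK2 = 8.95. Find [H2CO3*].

α₀ = 1 / (1 + K1/[H⁺] + K1K2/[H⁺]²) = 1 / (1 + 10^+2.15 + 10^+1.30)
   = 1 / (1 + 141.25 + 19.953) = 1/162.21 = 0.006165
[CO2*] = α₀ × DIC = 0.006165 × 2.49 = 0.0154 mmol/kg = 15.4 μmol/kg

[CO2*] = 15.4 μmol/kg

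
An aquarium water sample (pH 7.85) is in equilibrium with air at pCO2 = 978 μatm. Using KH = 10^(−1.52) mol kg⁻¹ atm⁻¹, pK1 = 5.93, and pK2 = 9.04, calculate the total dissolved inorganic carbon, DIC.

DIC = 2.64 mmol/kg

[CO2*] = KH · pCO2 = 10^(−1.52) × 978×10^-6 = 2.954×10^-5 mol/kg
α₀ = 1/(1 + K1/[H⁺] + K1K2/[H⁺]²) = 1/(1 + 10^+1.92 + 10^+0.73) = 0.01117
DIC = [CO2*]/α₀ = 2.954×10^-5 / 0.01117 = 2.64 mmol/kg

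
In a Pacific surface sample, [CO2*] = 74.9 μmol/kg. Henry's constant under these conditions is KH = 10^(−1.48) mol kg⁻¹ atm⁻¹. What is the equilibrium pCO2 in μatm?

KH = 10^(−1.48) = 3.311×10^-2 mol kg⁻¹ atm⁻¹
pCO2 = [CO2*]/KH = 74.9×10^-6 / 3.311×10^-2 = 2.26×10^-3 atm = 2260 μatm

pCO2 = 2260 μatm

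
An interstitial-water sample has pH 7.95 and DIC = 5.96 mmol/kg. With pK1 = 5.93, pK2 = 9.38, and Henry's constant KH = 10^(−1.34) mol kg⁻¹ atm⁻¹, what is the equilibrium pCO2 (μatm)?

α₀ = 1 / (1 + K1/[H⁺] + K1K2/[H⁺]²) = 1 / (1 + 10^+2.02 + 10^+0.59)
   = 1 / (1 + 104.71 + 3.8905) = 1/109.60 = 0.009124
[CO2*] = α₀ × DIC = 0.009124 × 5.96 = 0.05438 mmol/kg
pCO2 = [CO2*]/KH = 5.438×10^-5 / 4.571×10^-2 = 1190 μatm

pCO2 = 1190 μatm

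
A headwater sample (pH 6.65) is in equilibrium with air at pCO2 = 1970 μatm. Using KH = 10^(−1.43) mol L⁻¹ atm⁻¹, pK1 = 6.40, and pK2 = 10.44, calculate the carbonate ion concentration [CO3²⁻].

[CO2*] = KH · pCO2 = 10^(−1.43) × 1970×10^-6 = 7.319×10^-5 mol/L
α₀ = 1/(1 + K1/[H⁺] + K1K2/[H⁺]²) = 1/(1 + 10^+0.25 + 10^-3.54) = 0.3599
DIC = [CO2*]/α₀ = 7.319×10^-5 / 0.3599 = 0.2034 mmol/L
[CO3²⁻] = α₂·DIC; α₂ = 0.0001038, so [CO3²⁻] = 0.0001038 × 0.2034 = 2.11×10^-5 mmol/L = 0.0211 μmol/L

[CO3²⁻] = 0.0211 μmol/L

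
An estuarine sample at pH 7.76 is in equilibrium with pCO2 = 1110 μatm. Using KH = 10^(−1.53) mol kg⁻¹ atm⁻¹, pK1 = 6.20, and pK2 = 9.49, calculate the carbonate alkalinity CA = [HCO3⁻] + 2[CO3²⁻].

[CO2*] = KH · pCO2 = 10^(−1.53) × 1110×10^-6 = 3.276×10^-5 mol/kg
α₀ = 1/(1 + K1/[H⁺] + K1K2/[H⁺]²) = 1/(1 + 10^+1.56 + 10^-0.17) = 0.02633
DIC = [CO2*]/α₀ = 3.276×10^-5 / 0.02633 = 1.244 mmol/kg
CA = (α₁ + 2α₂)·DIC = (0.9559 + 2×0.01780) × 1.244 = 1.23 mmol/kg

CA = 1.23 mmol/kg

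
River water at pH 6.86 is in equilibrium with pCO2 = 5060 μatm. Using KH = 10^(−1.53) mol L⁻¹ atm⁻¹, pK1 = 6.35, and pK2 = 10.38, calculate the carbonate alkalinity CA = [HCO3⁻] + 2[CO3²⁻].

CA = 0.484 mmol/L

[CO2*] = KH · pCO2 = 10^(−1.53) × 5060×10^-6 = 1.493×10^-4 mol/L
α₀ = 1/(1 + K1/[H⁺] + K1K2/[H⁺]²) = 1/(1 + 10^+0.51 + 10^-3.01) = 0.2360
DIC = [CO2*]/α₀ = 1.493×10^-4 / 0.2360 = 0.6327 mmol/L
CA = (α₁ + 2α₂)·DIC = (0.7637 + 2×0.0002306) × 0.6327 = 0.484 mmol/L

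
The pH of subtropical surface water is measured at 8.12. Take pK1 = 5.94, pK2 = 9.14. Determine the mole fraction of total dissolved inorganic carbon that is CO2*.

α₀ = 1 / (1 + K1/[H⁺] + K1K2/[H⁺]²) = 1 / (1 + 10^+2.18 + 10^+1.16)
   = 1 / (1 + 151.36 + 14.454) = 1/166.81 = 0.005995

α₀ = 0.00599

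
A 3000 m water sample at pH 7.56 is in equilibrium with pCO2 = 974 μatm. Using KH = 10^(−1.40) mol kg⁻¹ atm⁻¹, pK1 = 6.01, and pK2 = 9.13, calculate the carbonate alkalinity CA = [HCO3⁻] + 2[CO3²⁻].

CA = 1.45 mmol/kg

[CO2*] = KH · pCO2 = 10^(−1.40) × 974×10^-6 = 3.878×10^-5 mol/kg
α₀ = 1/(1 + K1/[H⁺] + K1K2/[H⁺]²) = 1/(1 + 10^+1.55 + 10^-0.02) = 0.02671
DIC = [CO2*]/α₀ = 3.878×10^-5 / 0.02671 = 1.452 mmol/kg
CA = (α₁ + 2α₂)·DIC = (0.9478 + 2×0.02551) × 1.452 = 1.45 mmol/kg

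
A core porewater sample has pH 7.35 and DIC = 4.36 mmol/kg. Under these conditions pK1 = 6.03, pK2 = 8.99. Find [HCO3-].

α₁ = 1 / (1 + [H⁺]/K1 + K2/[H⁺]) = 1 / (1 + 10^-1.32 + 10^-1.64)
   = 1 / (1 + 0.047863 + 0.022909) = 1/1.0708 = 0.9339
[HCO3⁻] = α₁ × DIC = 0.9339 × 4.36 = 4.07 mmol/kg

[HCO3⁻] = 4.07 mmol/kg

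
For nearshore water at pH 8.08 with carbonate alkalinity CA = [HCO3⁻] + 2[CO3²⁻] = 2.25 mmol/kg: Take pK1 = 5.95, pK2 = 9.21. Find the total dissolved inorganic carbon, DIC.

DIC = 2.12 mmol/kg

CA = [HCO3⁻] + 2[CO3²⁻] = (α₁ + 2α₂)·DIC
At pH 8.08: [H⁺]/K1 = 10^-2.13 = 0.0074131, K2/[H⁺] = 10^-1.13 = 0.074131
α₁ = 1/(1 + 0.0074131 + 0.074131) = 1/1.0815 = 0.9246; α₂ = α₁·K2/[H⁺] = 0.06854
α₁ + 2α₂ = 1.0617
DIC = CA / (α₁ + 2α₂) = 2.25 / 1.0617 = 2.12 mmol/kg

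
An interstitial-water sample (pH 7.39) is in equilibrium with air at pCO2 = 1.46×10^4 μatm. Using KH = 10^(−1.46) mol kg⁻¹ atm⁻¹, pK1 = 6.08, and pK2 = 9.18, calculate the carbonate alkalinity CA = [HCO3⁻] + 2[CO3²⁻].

[CO2*] = KH · pCO2 = 10^(−1.46) × 1.46×10^4×10^-6 = 5.062×10^-4 mol/kg
α₀ = 1/(1 + K1/[H⁺] + K1K2/[H⁺]²) = 1/(1 + 10^+1.31 + 10^-0.48) = 0.04598
DIC = [CO2*]/α₀ = 5.062×10^-4 / 0.04598 = 11.01 mmol/kg
CA = (α₁ + 2α₂)·DIC = (0.9388 + 2×0.01523) × 11.01 = 10.7 mmol/kg

CA = 10.7 mmol/kg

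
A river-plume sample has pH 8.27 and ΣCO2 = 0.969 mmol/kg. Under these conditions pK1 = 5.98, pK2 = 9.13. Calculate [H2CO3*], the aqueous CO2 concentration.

α₀ = 1 / (1 + K1/[H⁺] + K1K2/[H⁺]²) = 1 / (1 + 10^+2.29 + 10^+1.43)
   = 1 / (1 + 194.98 + 26.915) = 1/222.90 = 0.004486
[CO2*] = α₀ × DIC = 0.004486 × 0.969 = 0.00435 mmol/kg = 4.35 μmol/kg

[CO2*] = 4.35 μmol/kg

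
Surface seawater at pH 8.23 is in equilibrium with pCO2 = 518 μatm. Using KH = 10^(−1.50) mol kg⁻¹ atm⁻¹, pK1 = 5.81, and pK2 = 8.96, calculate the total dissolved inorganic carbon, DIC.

DIC = 5.13 mmol/kg

[CO2*] = KH · pCO2 = 10^(−1.50) × 518×10^-6 = 1.638×10^-5 mol/kg
α₀ = 1/(1 + K1/[H⁺] + K1K2/[H⁺]²) = 1/(1 + 10^+2.42 + 10^+1.69) = 0.003195
DIC = [CO2*]/α₀ = 1.638×10^-5 / 0.003195 = 5.13 mmol/kg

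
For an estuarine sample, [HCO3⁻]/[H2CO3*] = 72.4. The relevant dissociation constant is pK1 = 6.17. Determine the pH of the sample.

From K1 = [H⁺][HCO3⁻]/[H2CO3*]:  pH = pK1 + log₁₀([HCO3⁻]/[H2CO3*])
log₁₀(72.4) = +1.860
pH = 6.17 + (+1.860) = 8.03

pH = 8.03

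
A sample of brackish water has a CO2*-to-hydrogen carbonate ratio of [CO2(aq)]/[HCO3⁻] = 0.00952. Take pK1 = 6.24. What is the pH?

From K1 = [H⁺][HCO3⁻]/[CO2(aq)]:  pH = pK1 − log₁₀([CO2(aq)]/[HCO3⁻])
log₁₀(0.00952) = -2.021
pH = 6.24 − (-2.021) = 8.26

pH = 8.26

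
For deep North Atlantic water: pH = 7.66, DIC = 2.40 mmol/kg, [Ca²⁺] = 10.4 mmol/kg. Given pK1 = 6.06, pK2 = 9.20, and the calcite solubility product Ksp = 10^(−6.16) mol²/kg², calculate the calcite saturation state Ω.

Ω = 0.987

α₂ = 1 / (1 + [H⁺]/K2 + [H⁺]²/(K1K2)) = 1 / (1 + 10^+1.54 + 10^-0.06)
   = 1 / (1 + 34.674 + 0.87096) = 1/36.545 = 0.02736
[CO3²⁻] = α₂ × DIC = 0.02736 × 2.40 = 0.06567 mmol/kg
Ksp = 10^(−6.16) = 6.918×10^-7
Ω = [Ca²⁺][CO3²⁻]/Ksp = (10.4×10^-3)(6.567×10^-5) / 6.918×10^-7 = 0.987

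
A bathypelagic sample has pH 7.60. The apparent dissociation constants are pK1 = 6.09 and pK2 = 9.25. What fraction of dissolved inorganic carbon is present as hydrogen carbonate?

α₁ = 1 / (1 + [H⁺]/K1 + K2/[H⁺]) = 1 / (1 + 10^-1.51 + 10^-1.65)
   = 1 / (1 + 0.030903 + 0.022387) = 1/1.0533 = 0.9494

α₁ = 0.949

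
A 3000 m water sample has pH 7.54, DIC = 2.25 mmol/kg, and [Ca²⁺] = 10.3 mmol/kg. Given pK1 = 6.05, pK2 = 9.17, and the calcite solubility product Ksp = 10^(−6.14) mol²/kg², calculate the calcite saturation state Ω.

Ω = 0.710

α₂ = 1 / (1 + [H⁺]/K2 + [H⁺]²/(K1K2)) = 1 / (1 + 10^+1.63 + 10^+0.14)
   = 1 / (1 + 42.658 + 1.3804) = 1/45.038 = 0.02220
[CO3²⁻] = α₂ × DIC = 0.02220 × 2.25 = 0.04996 mmol/kg
Ksp = 10^(−6.14) = 7.244×10^-7
Ω = [Ca²⁺][CO3²⁻]/Ksp = (10.3×10^-3)(4.996×10^-5) / 7.244×10^-7 = 0.710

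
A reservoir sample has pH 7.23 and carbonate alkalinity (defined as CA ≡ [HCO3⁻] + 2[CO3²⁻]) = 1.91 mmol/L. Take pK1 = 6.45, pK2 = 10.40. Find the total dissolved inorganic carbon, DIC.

CA = [HCO3⁻] + 2[CO3²⁻] = (α₁ + 2α₂)·DIC
At pH 7.23: [H⁺]/K1 = 10^-0.78 = 0.16596, K2/[H⁺] = 10^-3.17 = 0.00067608
α₁ = 1/(1 + 0.16596 + 0.00067608) = 1/1.1666 = 0.8572; α₂ = α₁·K2/[H⁺] = 0.0005795
α₁ + 2α₂ = 0.8583
DIC = CA / (α₁ + 2α₂) = 1.91 / 0.8583 = 2.23 mmol/L

DIC = 2.23 mmol/L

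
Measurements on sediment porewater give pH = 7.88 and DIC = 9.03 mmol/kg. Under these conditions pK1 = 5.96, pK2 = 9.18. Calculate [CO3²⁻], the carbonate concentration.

[CO3²⁻] = 0.426 mmol/kg

α₂ = 1 / (1 + [H⁺]/K2 + [H⁺]²/(K1K2)) = 1 / (1 + 10^+1.30 + 10^-0.62)
   = 1 / (1 + 19.953 + 0.23988) = 1/21.193 = 0.04719
[CO3²⁻] = α₂ × DIC = 0.04719 × 9.03 = 0.426 mmol/kg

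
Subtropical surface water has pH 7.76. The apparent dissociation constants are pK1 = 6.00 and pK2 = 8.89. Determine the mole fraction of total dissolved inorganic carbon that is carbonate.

α₂ = 1 / (1 + [H⁺]/K2 + [H⁺]²/(K1K2)) = 1 / (1 + 10^+1.13 + 10^-0.63)
   = 1 / (1 + 13.490 + 0.23442) = 1/14.724 = 0.06792

α₂ = 0.0679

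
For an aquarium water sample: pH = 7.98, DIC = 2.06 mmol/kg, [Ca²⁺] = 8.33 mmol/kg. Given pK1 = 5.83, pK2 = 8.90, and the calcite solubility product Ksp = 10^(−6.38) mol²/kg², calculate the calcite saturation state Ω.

Ω = 4.39

α₂ = 1 / (1 + [H⁺]/K2 + [H⁺]²/(K1K2)) = 1 / (1 + 10^+0.92 + 10^-1.23)
   = 1 / (1 + 8.3176 + 0.058884) = 1/9.3765 = 0.1066
[CO3²⁻] = α₂ × DIC = 0.1066 × 2.06 = 0.2197 mmol/kg
Ksp = 10^(−6.38) = 4.169×10^-7
Ω = [Ca²⁺][CO3²⁻]/Ksp = (8.33×10^-3)(2.197×10^-4) / 4.169×10^-7 = 4.39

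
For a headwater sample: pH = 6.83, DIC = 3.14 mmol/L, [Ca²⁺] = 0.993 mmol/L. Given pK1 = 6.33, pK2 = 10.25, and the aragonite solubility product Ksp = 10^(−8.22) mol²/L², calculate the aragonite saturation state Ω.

Ω = 0.149

α₂ = 1 / (1 + [H⁺]/K2 + [H⁺]²/(K1K2)) = 1 / (1 + 10^+3.42 + 10^+2.92)
   = 1 / (1 + 2630.3 + 831.76) = 1/3463.0 = 0.0002888
[CO3²⁻] = α₂ × DIC = 0.0002888 × 3.14 = 0.0009067 mmol/L = 0.9067 μmol/L
Ksp = 10^(−8.22) = 6.026×10^-9
Ω = [Ca²⁺][CO3²⁻]/Ksp = (0.993×10^-3)(9.067×10^-7) / 6.026×10^-9 = 0.149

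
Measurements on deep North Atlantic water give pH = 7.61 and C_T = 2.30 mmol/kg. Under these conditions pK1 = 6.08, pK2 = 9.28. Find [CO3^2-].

α₂ = 1 / (1 + [H⁺]/K2 + [H⁺]²/(K1K2)) = 1 / (1 + 10^+1.67 + 10^+0.14)
   = 1 / (1 + 46.774 + 1.3804) = 1/49.154 = 0.02034
[CO3²⁻] = α₂ × DIC = 0.02034 × 2.30 = 0.0468 mmol/kg

[CO3²⁻] = 0.0468 mmol/kg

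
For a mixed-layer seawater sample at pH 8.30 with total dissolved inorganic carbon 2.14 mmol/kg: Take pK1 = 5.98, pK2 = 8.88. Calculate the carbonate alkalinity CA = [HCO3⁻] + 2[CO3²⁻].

CA = [HCO3⁻] + 2[CO3²⁻] = (α₁ + 2α₂)·DIC
At pH 8.30: [H⁺]/K1 = 10^-2.32 = 0.0047863, K2/[H⁺] = 10^-0.58 = 0.26303
α₁ = 1/(1 + 0.0047863 + 0.26303) = 1/1.2678 = 0.7888; α₂ = α₁·K2/[H⁺] = 0.2075
α₁ + 2α₂ = 1.2037
CA = 1.2037 × 2.14 = 2.58 mmol/kg

CA = 2.58 mmol/kg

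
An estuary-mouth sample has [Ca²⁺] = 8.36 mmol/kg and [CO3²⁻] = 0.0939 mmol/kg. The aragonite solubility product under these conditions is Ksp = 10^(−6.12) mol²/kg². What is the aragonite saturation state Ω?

Ω = 1.03

Ksp = 10^(−6.12) = 7.586×10^-7
Ω = [Ca²⁺][CO3²⁻]/Ksp = (8.36×10^-3)(0.0939×10^-3) / 7.586×10^-7 = 1.03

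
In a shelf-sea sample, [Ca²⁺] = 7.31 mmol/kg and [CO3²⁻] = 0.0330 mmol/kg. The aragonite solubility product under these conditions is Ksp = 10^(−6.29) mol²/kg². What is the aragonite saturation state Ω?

Ω = 0.470

Ksp = 10^(−6.29) = 5.129×10^-7
Ω = [Ca²⁺][CO3²⁻]/Ksp = (7.31×10^-3)(0.0330×10^-3) / 5.129×10^-7 = 0.470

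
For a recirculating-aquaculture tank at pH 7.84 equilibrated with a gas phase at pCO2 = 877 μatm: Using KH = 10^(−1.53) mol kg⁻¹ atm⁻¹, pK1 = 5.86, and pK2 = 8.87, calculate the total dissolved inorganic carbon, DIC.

DIC = 2.73 mmol/kg

[CO2*] = KH · pCO2 = 10^(−1.53) × 877×10^-6 = 2.588×10^-5 mol/kg
α₀ = 1/(1 + K1/[H⁺] + K1K2/[H⁺]²) = 1/(1 + 10^+1.98 + 10^+0.95) = 0.009487
DIC = [CO2*]/α₀ = 2.588×10^-5 / 0.009487 = 2.73 mmol/kg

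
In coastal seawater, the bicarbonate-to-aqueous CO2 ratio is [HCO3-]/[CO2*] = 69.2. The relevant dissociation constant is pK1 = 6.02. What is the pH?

pH = 7.86

From K1 = [H⁺][HCO3-]/[CO2*]:  pH = pK1 + log₁₀([HCO3-]/[CO2*])
log₁₀(69.2) = +1.840
pH = 6.02 + (+1.840) = 7.86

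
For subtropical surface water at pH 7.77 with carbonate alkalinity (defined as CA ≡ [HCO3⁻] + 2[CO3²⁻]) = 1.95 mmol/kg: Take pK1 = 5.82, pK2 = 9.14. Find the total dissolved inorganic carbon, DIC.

CA = [HCO3⁻] + 2[CO3²⁻] = (α₁ + 2α₂)·DIC
At pH 7.77: [H⁺]/K1 = 10^-1.95 = 0.011220, K2/[H⁺] = 10^-1.37 = 0.042658
α₁ = 1/(1 + 0.011220 + 0.042658) = 1/1.0539 = 0.9489; α₂ = α₁·K2/[H⁺] = 0.04048
α₁ + 2α₂ = 1.0298
DIC = CA / (α₁ + 2α₂) = 1.95 / 1.0298 = 1.89 mmol/kg

DIC = 1.89 mmol/kg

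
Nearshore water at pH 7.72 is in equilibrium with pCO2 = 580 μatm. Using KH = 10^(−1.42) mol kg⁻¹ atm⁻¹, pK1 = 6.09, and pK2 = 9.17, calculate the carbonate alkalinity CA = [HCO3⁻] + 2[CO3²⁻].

[CO2*] = KH · pCO2 = 10^(−1.42) × 580×10^-6 = 2.205×10^-5 mol/kg
α₀ = 1/(1 + K1/[H⁺] + K1K2/[H⁺]²) = 1/(1 + 10^+1.63 + 10^+0.18) = 0.02214
DIC = [CO2*]/α₀ = 2.205×10^-5 / 0.02214 = 0.9961 mmol/kg
CA = (α₁ + 2α₂)·DIC = (0.9444 + 2×0.03351) × 0.9961 = 1.01 mmol/kg

CA = 1.01 mmol/kg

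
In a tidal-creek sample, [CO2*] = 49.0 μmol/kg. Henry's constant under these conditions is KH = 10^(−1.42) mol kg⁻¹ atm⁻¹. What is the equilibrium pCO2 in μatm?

pCO2 = 1290 μatm

KH = 10^(−1.42) = 3.802×10^-2 mol kg⁻¹ atm⁻¹
pCO2 = [CO2*]/KH = 49.0×10^-6 / 3.802×10^-2 = 1.29×10^-3 atm = 1290 μatm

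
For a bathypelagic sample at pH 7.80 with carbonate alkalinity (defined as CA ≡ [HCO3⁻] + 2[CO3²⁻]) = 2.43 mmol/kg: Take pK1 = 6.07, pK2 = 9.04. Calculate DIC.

DIC = 2.35 mmol/kg

CA = [HCO3⁻] + 2[CO3²⁻] = (α₁ + 2α₂)·DIC
At pH 7.80: [H⁺]/K1 = 10^-1.73 = 0.018621, K2/[H⁺] = 10^-1.24 = 0.057544
α₁ = 1/(1 + 0.018621 + 0.057544) = 1/1.0762 = 0.9292; α₂ = α₁·K2/[H⁺] = 0.05347
α₁ + 2α₂ = 1.0362
DIC = CA / (α₁ + 2α₂) = 2.43 / 1.0362 = 2.35 mmol/kg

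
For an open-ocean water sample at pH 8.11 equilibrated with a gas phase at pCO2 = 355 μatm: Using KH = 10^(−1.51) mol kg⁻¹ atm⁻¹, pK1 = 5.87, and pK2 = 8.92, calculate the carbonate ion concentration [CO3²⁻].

[CO3²⁻] = 0.295 mmol/kg

[CO2*] = KH · pCO2 = 10^(−1.51) × 355×10^-6 = 1.097×10^-5 mol/kg
α₀ = 1/(1 + K1/[H⁺] + K1K2/[H⁺]²) = 1/(1 + 10^+2.24 + 10^+1.43) = 0.004958
DIC = [CO2*]/α₀ = 1.097×10^-5 / 0.004958 = 2.213 mmol/kg
[CO3²⁻] = α₂·DIC; α₂ = 0.1334, so [CO3²⁻] = 0.1334 × 2.213 = 0.295 mmol/kg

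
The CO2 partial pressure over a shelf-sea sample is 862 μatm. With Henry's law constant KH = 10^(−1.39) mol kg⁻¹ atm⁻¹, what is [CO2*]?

KH = 10^(−1.39) = 4.074×10^-2 mol kg⁻¹ atm⁻¹
[CO2*] = KH · pCO2 = 4.074×10^-2 × 862×10^-6 atm = 3.51×10^-5 mol/kg

[CO2*] = 35.1 μmol/kg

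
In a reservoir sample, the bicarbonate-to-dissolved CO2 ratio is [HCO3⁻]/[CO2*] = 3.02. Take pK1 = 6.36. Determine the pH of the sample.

pH = 6.84

From K1 = [H⁺][HCO3⁻]/[CO2*]:  pH = pK1 + log₁₀([HCO3⁻]/[CO2*])
log₁₀(3.02) = +0.480
pH = 6.36 + (+0.480) = 6.84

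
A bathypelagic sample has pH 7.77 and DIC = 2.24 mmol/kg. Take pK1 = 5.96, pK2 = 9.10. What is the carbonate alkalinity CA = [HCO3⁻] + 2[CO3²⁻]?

CA = [HCO3⁻] + 2[CO3²⁻] = (α₁ + 2α₂)·DIC
At pH 7.77: [H⁺]/K1 = 10^-1.81 = 0.015488, K2/[H⁺] = 10^-1.33 = 0.046774
α₁ = 1/(1 + 0.015488 + 0.046774) = 1/1.0623 = 0.9414; α₂ = α₁·K2/[H⁺] = 0.04403
α₁ + 2α₂ = 1.0295
CA = 1.0295 × 2.24 = 2.31 mmol/kg

CA = 2.31 mmol/kg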